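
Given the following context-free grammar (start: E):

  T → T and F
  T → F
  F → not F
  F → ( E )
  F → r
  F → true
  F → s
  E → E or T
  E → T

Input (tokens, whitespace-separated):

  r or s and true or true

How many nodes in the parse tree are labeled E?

3

[E [E [E [T [F r]]] or [T [T [F s]] and [F true]]] or [T [F true]]]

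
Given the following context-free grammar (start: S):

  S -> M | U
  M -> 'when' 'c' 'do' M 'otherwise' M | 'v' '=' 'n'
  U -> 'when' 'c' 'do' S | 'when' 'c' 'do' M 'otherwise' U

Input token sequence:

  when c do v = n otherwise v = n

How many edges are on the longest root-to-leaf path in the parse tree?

3

[S [M when c do [M v = n] otherwise [M v = n]]]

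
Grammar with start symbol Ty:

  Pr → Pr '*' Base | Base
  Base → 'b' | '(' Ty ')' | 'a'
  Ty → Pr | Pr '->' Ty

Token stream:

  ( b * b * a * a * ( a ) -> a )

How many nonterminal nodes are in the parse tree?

20

[Ty [Pr [Base ( [Ty [Pr [Pr [Pr [Pr [Pr [Base b]] * [Base b]] * [Base a]] * [Base a]] * [Base ( [Ty [Pr [Base a]]] )]] -> [Ty [Pr [Base a]]]] )]]]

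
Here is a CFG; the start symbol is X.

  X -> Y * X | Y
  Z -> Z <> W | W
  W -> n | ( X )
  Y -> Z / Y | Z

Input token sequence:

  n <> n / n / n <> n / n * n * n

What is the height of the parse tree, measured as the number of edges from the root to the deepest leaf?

[X [Y [Z [Z [W n]] <> [W n]] / [Y [Z [W n]] / [Y [Z [Z [W n]] <> [W n]] / [Y [Z [W n]]]]]] * [X [Y [Z [W n]]] * [X [Y [Z [W n]]]]]]

7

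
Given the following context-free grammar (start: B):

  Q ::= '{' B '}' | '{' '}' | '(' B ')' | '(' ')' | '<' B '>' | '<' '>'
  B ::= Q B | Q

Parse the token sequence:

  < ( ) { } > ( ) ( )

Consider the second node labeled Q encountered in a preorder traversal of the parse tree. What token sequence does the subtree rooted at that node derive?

[B [Q < [B [Q ( )] [B [Q { }]]] >] [B [Q ( )] [B [Q ( )]]]]

( )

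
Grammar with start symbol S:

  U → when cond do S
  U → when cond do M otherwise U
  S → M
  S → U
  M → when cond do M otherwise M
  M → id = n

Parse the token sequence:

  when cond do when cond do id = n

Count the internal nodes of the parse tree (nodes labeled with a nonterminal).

[S [U when cond do [S [U when cond do [S [M id = n]]]]]]

6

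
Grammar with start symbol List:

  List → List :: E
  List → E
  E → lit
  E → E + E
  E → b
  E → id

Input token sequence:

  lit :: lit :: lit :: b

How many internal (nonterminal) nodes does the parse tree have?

8

[List [List [List [List [E lit]] :: [E lit]] :: [E lit]] :: [E b]]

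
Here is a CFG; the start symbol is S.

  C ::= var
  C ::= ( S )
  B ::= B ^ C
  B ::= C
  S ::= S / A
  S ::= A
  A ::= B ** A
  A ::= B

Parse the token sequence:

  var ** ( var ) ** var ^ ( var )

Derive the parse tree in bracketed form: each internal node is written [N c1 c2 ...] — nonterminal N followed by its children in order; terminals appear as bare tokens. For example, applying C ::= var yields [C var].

S
A
B ** A
C ** A
var ** A
var ** B ** A
var ** C ** A
var ** ( S ) ** A
var ** ( A ) ** A
var ** ( B ) ** A
var ** ( C ) ** A
var ** ( var ) ** A
var ** ( var ) ** B
var ** ( var ) ** B ^ C
var ** ( var ) ** C ^ C
var ** ( var ) ** var ^ C
var ** ( var ) ** var ^ ( S )
var ** ( var ) ** var ^ ( A )
var ** ( var ) ** var ^ ( B )
var ** ( var ) ** var ^ ( C )
var ** ( var ) ** var ^ ( var )

[S [A [B [C var]] ** [A [B [C ( [S [A [B [C var]]]] )]] ** [A [B [B [C var]] ^ [C ( [S [A [B [C var]]]] )]]]]]]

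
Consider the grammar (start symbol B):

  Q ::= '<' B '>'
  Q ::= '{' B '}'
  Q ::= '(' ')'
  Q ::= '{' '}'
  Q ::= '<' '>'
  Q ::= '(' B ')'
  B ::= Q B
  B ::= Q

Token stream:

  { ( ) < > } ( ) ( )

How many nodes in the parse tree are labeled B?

[B [Q { [B [Q ( )] [B [Q < >]]] }] [B [Q ( )] [B [Q ( )]]]]

5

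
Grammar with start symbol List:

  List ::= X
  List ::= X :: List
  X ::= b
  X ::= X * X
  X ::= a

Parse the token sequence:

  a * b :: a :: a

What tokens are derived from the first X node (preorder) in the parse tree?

a * b

[List [X [X a] * [X b]] :: [List [X a] :: [List [X a]]]]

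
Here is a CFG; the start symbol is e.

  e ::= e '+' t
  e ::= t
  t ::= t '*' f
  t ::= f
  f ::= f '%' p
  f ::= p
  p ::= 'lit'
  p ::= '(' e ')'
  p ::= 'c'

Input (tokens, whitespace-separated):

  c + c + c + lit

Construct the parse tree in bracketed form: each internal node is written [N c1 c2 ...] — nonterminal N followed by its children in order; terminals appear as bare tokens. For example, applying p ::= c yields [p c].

[e [e [e [e [t [f [p c]]]] + [t [f [p c]]]] + [t [f [p c]]]] + [t [f [p lit]]]]

e
e + t
e + t + t
e + t + t + t
t + t + t + t
f + t + t + t
p + t + t + t
c + t + t + t
c + f + t + t
c + p + t + t
c + c + t + t
c + c + f + t
c + c + p + t
c + c + c + t
c + c + c + f
c + c + c + p
c + c + c + lit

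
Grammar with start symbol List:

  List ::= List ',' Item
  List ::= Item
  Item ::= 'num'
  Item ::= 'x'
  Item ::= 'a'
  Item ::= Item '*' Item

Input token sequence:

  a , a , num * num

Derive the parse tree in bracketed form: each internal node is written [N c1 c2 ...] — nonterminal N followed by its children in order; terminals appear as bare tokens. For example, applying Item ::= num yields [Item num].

[List [List [List [Item a]] , [Item a]] , [Item [Item num] * [Item num]]]

List
List , Item
List , Item , Item
Item , Item , Item
a , Item , Item
a , a , Item
a , a , Item * Item
a , a , num * Item
a , a , num * num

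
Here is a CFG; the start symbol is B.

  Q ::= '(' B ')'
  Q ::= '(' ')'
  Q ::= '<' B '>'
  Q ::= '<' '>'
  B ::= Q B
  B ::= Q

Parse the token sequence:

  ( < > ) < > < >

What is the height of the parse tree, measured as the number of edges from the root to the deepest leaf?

4

[B [Q ( [B [Q < >]] )] [B [Q < >] [B [Q < >]]]]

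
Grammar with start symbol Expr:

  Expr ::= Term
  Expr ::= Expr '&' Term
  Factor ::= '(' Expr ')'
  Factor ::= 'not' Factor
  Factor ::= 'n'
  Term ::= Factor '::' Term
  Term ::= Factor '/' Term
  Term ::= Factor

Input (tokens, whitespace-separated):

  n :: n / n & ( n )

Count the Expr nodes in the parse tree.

3

[Expr [Expr [Term [Factor n] :: [Term [Factor n] / [Term [Factor n]]]]] & [Term [Factor ( [Expr [Term [Factor n]]] )]]]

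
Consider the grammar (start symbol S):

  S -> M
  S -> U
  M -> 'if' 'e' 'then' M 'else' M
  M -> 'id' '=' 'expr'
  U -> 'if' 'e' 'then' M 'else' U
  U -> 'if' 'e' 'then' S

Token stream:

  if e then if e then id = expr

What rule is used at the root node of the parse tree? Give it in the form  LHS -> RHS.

[S [U if e then [S [U if e then [S [M id = expr]]]]]]

S -> U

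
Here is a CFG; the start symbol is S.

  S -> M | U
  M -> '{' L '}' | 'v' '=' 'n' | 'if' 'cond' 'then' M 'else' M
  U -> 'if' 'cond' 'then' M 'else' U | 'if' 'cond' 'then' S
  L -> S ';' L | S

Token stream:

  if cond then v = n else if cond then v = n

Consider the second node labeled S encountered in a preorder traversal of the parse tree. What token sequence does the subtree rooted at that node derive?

[S [U if cond then [M v = n] else [U if cond then [S [M v = n]]]]]

v = n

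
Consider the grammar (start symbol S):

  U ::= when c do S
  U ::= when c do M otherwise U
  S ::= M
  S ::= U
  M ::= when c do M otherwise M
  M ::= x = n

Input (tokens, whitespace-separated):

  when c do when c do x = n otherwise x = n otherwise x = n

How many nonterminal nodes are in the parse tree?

[S [M when c do [M when c do [M x = n] otherwise [M x = n]] otherwise [M x = n]]]

6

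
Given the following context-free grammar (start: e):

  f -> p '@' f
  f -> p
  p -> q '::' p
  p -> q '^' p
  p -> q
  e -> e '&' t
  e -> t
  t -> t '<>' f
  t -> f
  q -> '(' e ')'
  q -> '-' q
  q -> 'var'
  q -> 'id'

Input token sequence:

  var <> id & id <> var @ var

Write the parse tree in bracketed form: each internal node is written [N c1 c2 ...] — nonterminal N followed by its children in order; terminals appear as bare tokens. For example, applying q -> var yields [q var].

e
e & t
t & t
t <> f & t
f <> f & t
p <> f & t
q <> f & t
var <> f & t
var <> p & t
var <> q & t
var <> id & t
var <> id & t <> f
var <> id & f <> f
var <> id & p <> f
var <> id & q <> f
var <> id & id <> f
var <> id & id <> p @ f
var <> id & id <> q @ f
var <> id & id <> var @ f
var <> id & id <> var @ p
var <> id & id <> var @ q
var <> id & id <> var @ var

[e [e [t [t [f [p [q var]]]] <> [f [p [q id]]]]] & [t [t [f [p [q id]]]] <> [f [p [q var]] @ [f [p [q var]]]]]]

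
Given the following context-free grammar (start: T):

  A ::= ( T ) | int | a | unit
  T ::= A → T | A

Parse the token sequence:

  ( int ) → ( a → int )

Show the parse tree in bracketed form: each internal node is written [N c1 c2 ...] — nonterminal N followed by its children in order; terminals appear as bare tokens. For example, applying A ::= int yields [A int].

T
A → T
( T ) → T
( A ) → T
( int ) → T
( int ) → A
( int ) → ( T )
( int ) → ( A → T )
( int ) → ( a → T )
( int ) → ( a → A )
( int ) → ( a → int )

[T [A ( [T [A int]] )] → [T [A ( [T [A a] → [T [A int]]] )]]]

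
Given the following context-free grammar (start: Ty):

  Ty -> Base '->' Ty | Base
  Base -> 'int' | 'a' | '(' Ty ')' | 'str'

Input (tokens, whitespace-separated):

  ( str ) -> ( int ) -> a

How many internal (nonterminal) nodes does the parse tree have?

[Ty [Base ( [Ty [Base str]] )] -> [Ty [Base ( [Ty [Base int]] )] -> [Ty [Base a]]]]

10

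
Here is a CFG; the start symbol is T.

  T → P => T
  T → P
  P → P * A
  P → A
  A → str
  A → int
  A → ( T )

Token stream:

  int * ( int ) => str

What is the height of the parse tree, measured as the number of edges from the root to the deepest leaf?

6

[T [P [P [A int]] * [A ( [T [P [A int]]] )]] => [T [P [A str]]]]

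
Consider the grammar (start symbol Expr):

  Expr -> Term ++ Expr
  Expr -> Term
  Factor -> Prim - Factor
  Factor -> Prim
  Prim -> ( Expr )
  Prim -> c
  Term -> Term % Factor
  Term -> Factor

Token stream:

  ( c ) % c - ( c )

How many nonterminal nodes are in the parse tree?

[Expr [Term [Term [Factor [Prim ( [Expr [Term [Factor [Prim c]]]] )]]] % [Factor [Prim c] - [Factor [Prim ( [Expr [Term [Factor [Prim c]]]] )]]]]]

17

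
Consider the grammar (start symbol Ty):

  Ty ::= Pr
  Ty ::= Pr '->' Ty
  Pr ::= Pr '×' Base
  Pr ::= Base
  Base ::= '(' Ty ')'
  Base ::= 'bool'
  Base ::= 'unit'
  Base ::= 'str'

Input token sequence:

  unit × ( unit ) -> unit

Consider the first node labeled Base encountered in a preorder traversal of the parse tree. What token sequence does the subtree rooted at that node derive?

unit

[Ty [Pr [Pr [Base unit]] × [Base ( [Ty [Pr [Base unit]]] )]] -> [Ty [Pr [Base unit]]]]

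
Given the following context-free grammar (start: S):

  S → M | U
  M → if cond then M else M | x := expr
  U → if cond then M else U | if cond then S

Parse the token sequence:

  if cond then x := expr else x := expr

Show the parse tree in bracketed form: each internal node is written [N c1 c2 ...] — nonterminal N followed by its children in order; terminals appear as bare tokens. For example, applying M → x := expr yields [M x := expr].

[S [M if cond then [M x := expr] else [M x := expr]]]

S
M
if cond then M else M
if cond then x := expr else M
if cond then x := expr else x := expr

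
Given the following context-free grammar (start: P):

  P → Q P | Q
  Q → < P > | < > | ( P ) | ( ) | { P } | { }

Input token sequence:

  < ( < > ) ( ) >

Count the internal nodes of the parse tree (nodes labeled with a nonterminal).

[P [Q < [P [Q ( [P [Q < >]] )] [P [Q ( )]]] >]]

8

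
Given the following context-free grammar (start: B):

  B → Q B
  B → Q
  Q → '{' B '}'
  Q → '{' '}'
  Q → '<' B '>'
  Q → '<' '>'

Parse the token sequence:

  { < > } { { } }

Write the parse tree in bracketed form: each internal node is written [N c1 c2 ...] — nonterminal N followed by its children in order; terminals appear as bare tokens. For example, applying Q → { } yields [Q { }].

[B [Q { [B [Q < >]] }] [B [Q { [B [Q { }]] }]]]

B
Q B
{ B } B
{ Q } B
{ < > } B
{ < > } Q
{ < > } { B }
{ < > } { Q }
{ < > } { { } }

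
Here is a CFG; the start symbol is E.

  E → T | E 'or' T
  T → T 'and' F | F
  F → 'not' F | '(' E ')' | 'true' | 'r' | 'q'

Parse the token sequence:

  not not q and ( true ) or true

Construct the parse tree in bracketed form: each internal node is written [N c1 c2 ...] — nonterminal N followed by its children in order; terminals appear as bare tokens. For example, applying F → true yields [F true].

E
E or T
T or T
T and F or T
F and F or T
not F and F or T
not not F and F or T
not not q and F or T
not not q and ( E ) or T
not not q and ( T ) or T
not not q and ( F ) or T
not not q and ( true ) or T
not not q and ( true ) or F
not not q and ( true ) or true

[E [E [T [T [F not [F not [F q]]]] and [F ( [E [T [F true]]] )]]] or [T [F true]]]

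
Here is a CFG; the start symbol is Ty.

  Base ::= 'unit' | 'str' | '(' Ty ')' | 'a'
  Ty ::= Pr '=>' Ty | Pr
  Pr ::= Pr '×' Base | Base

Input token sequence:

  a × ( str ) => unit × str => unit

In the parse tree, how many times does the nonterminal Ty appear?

[Ty [Pr [Pr [Base a]] × [Base ( [Ty [Pr [Base str]]] )]] => [Ty [Pr [Pr [Base unit]] × [Base str]] => [Ty [Pr [Base unit]]]]]

4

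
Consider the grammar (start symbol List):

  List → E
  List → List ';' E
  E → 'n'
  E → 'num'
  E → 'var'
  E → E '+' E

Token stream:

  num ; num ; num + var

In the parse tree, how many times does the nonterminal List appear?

[List [List [List [E num]] ; [E num]] ; [E [E num] + [E var]]]

3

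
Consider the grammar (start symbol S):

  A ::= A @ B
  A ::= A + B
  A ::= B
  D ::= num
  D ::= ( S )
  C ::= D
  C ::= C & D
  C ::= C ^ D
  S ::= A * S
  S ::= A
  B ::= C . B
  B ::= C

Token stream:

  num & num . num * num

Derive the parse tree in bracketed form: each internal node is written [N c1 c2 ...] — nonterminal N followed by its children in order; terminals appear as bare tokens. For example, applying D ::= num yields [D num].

S
A * S
B * S
C . B * S
C & D . B * S
D & D . B * S
num & D . B * S
num & num . B * S
num & num . C * S
num & num . D * S
num & num . num * S
num & num . num * A
num & num . num * B
num & num . num * C
num & num . num * D
num & num . num * num

[S [A [B [C [C [D num]] & [D num]] . [B [C [D num]]]]] * [S [A [B [C [D num]]]]]]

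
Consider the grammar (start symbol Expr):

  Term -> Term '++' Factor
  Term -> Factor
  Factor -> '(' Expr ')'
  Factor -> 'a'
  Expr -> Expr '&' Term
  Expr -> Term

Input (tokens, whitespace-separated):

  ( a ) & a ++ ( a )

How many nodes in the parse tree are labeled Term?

5

[Expr [Expr [Term [Factor ( [Expr [Term [Factor a]]] )]]] & [Term [Term [Factor a]] ++ [Factor ( [Expr [Term [Factor a]]] )]]]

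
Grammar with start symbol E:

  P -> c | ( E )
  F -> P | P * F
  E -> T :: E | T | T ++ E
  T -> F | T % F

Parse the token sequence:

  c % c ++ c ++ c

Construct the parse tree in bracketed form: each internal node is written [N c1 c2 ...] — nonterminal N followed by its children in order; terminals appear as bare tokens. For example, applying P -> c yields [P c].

[E [T [T [F [P c]]] % [F [P c]]] ++ [E [T [F [P c]]] ++ [E [T [F [P c]]]]]]

E
T ++ E
T % F ++ E
F % F ++ E
P % F ++ E
c % F ++ E
c % P ++ E
c % c ++ E
c % c ++ T ++ E
c % c ++ F ++ E
c % c ++ P ++ E
c % c ++ c ++ E
c % c ++ c ++ T
c % c ++ c ++ F
c % c ++ c ++ P
c % c ++ c ++ c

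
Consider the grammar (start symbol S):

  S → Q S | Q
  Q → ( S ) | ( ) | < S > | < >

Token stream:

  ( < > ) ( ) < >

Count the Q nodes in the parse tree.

[S [Q ( [S [Q < >]] )] [S [Q ( )] [S [Q < >]]]]

4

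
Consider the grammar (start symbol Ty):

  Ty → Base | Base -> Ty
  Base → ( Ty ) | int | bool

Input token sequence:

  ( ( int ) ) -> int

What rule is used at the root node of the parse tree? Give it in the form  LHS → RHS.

Ty → Base -> Ty

[Ty [Base ( [Ty [Base ( [Ty [Base int]] )]] )] -> [Ty [Base int]]]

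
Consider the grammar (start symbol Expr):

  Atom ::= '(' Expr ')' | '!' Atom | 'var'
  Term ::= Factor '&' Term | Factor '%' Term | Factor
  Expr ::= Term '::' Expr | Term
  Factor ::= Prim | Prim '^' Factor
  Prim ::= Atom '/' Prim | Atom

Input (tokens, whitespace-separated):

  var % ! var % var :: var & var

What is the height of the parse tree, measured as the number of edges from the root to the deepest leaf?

7

[Expr [Term [Factor [Prim [Atom var]]] % [Term [Factor [Prim [Atom ! [Atom var]]]] % [Term [Factor [Prim [Atom var]]]]]] :: [Expr [Term [Factor [Prim [Atom var]]] & [Term [Factor [Prim [Atom var]]]]]]]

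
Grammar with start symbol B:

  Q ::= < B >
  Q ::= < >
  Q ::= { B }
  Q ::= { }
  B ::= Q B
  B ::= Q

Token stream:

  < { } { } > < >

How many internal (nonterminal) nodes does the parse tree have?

[B [Q < [B [Q { }] [B [Q { }]]] >] [B [Q < >]]]

8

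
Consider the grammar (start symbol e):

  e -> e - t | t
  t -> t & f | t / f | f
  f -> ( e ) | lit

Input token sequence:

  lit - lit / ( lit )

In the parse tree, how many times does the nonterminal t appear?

[e [e [t [f lit]]] - [t [t [f lit]] / [f ( [e [t [f lit]]] )]]]

4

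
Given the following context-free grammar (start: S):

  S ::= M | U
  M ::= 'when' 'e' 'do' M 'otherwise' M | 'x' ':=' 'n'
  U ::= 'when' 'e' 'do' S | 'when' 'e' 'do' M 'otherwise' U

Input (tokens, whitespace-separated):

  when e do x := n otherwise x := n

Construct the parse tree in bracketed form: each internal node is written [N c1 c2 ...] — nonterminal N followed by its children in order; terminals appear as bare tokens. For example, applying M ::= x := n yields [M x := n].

[S [M when e do [M x := n] otherwise [M x := n]]]

S
M
when e do M otherwise M
when e do x := n otherwise M
when e do x := n otherwise x := n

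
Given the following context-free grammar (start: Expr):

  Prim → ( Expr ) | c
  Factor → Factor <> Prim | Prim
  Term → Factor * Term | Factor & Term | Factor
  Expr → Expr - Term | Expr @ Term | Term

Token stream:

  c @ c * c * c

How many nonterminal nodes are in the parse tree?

[Expr [Expr [Term [Factor [Prim c]]]] @ [Term [Factor [Prim c]] * [Term [Factor [Prim c]] * [Term [Factor [Prim c]]]]]]

14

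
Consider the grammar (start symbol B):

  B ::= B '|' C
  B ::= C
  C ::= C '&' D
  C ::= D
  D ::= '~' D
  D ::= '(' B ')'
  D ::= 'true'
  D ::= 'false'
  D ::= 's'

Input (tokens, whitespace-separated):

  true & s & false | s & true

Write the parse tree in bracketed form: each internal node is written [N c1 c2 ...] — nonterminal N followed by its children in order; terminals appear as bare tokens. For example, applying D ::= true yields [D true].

[B [B [C [C [C [D true]] & [D s]] & [D false]]] | [C [C [D s]] & [D true]]]

B
B | C
C | C
C & D | C
C & D & D | C
D & D & D | C
true & D & D | C
true & s & D | C
true & s & false | C
true & s & false | C & D
true & s & false | D & D
true & s & false | s & D
true & s & false | s & true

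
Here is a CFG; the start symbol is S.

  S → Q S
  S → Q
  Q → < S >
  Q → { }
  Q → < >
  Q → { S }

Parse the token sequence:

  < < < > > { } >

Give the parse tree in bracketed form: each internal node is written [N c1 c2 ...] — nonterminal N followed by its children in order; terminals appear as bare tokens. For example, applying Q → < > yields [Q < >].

[S [Q < [S [Q < [S [Q < >]] >] [S [Q { }]]] >]]

S
Q
< S >
< Q S >
< < S > S >
< < Q > S >
< < < > > S >
< < < > > Q >
< < < > > { } >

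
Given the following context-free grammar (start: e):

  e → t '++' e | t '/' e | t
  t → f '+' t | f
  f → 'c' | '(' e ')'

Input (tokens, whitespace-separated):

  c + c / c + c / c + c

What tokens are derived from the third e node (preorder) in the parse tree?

c + c

[e [t [f c] + [t [f c]]] / [e [t [f c] + [t [f c]]] / [e [t [f c] + [t [f c]]]]]]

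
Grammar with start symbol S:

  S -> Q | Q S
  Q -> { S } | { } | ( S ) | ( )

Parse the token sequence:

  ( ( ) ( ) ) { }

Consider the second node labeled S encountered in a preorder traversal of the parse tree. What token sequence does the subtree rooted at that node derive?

[S [Q ( [S [Q ( )] [S [Q ( )]]] )] [S [Q { }]]]

( ) ( )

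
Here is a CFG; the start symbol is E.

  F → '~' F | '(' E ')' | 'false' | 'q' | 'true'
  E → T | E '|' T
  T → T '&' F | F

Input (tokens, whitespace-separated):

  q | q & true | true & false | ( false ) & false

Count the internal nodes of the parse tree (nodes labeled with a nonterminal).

21

[E [E [E [E [T [F q]]] | [T [T [F q]] & [F true]]] | [T [T [F true]] & [F false]]] | [T [T [F ( [E [T [F false]]] )]] & [F false]]]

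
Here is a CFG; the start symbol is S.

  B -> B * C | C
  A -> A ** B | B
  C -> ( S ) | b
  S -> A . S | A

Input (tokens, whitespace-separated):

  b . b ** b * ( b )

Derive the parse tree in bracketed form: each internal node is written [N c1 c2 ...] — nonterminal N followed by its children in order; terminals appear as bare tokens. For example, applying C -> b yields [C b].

S
A . S
B . S
C . S
b . S
b . A
b . A ** B
b . B ** B
b . C ** B
b . b ** B
b . b ** B * C
b . b ** C * C
b . b ** b * C
b . b ** b * ( S )
b . b ** b * ( A )
b . b ** b * ( B )
b . b ** b * ( C )
b . b ** b * ( b )

[S [A [B [C b]]] . [S [A [A [B [C b]]] ** [B [B [C b]] * [C ( [S [A [B [C b]]]] )]]]]]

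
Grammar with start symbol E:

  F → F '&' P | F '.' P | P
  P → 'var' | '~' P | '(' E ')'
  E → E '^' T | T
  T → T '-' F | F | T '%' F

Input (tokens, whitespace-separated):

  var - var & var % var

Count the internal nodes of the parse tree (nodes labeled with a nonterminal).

[E [T [T [T [F [P var]]] - [F [F [P var]] & [P var]]] % [F [P var]]]]

12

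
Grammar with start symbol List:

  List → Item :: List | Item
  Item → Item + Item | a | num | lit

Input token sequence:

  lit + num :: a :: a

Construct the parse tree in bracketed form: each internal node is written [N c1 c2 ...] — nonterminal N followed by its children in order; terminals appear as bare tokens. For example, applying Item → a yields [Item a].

List
Item :: List
Item + Item :: List
lit + Item :: List
lit + num :: List
lit + num :: Item :: List
lit + num :: a :: List
lit + num :: a :: Item
lit + num :: a :: a

[List [Item [Item lit] + [Item num]] :: [List [Item a] :: [List [Item a]]]]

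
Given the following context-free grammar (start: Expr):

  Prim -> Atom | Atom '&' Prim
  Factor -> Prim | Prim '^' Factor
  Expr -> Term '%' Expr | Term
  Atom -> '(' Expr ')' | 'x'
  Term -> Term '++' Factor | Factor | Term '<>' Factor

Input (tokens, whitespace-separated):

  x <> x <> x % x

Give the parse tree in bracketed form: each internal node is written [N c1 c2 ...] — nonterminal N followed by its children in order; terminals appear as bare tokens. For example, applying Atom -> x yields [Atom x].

Expr
Term % Expr
Term <> Factor % Expr
Term <> Factor <> Factor % Expr
Factor <> Factor <> Factor % Expr
Prim <> Factor <> Factor % Expr
Atom <> Factor <> Factor % Expr
x <> Factor <> Factor % Expr
x <> Prim <> Factor % Expr
x <> Atom <> Factor % Expr
x <> x <> Factor % Expr
x <> x <> Prim % Expr
x <> x <> Atom % Expr
x <> x <> x % Expr
x <> x <> x % Term
x <> x <> x % Factor
x <> x <> x % Prim
x <> x <> x % Atom
x <> x <> x % x

[Expr [Term [Term [Term [Factor [Prim [Atom x]]]] <> [Factor [Prim [Atom x]]]] <> [Factor [Prim [Atom x]]]] % [Expr [Term [Factor [Prim [Atom x]]]]]]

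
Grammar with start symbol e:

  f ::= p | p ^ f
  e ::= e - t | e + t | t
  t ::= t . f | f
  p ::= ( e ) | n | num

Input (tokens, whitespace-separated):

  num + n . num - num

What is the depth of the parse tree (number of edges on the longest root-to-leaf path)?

[e [e [e [t [f [p num]]]] + [t [t [f [p n]]] . [f [p num]]]] - [t [f [p num]]]]

6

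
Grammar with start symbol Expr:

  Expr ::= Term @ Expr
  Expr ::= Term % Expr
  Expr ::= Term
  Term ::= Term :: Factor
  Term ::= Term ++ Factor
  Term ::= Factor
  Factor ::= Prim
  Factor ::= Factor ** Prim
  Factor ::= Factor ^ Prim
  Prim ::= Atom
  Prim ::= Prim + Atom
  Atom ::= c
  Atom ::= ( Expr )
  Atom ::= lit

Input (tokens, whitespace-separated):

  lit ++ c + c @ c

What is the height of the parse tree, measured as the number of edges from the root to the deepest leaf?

[Expr [Term [Term [Factor [Prim [Atom lit]]]] ++ [Factor [Prim [Prim [Atom c]] + [Atom c]]]] @ [Expr [Term [Factor [Prim [Atom c]]]]]]

6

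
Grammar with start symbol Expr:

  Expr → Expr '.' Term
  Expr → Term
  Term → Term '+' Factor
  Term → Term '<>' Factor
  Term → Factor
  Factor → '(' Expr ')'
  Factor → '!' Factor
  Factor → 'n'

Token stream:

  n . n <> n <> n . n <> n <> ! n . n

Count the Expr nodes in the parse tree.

4

[Expr [Expr [Expr [Expr [Term [Factor n]]] . [Term [Term [Term [Factor n]] <> [Factor n]] <> [Factor n]]] . [Term [Term [Term [Factor n]] <> [Factor n]] <> [Factor ! [Factor n]]]] . [Term [Factor n]]]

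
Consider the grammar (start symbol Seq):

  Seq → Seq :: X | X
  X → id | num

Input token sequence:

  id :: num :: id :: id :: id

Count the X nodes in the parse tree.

[Seq [Seq [Seq [Seq [Seq [X id]] :: [X num]] :: [X id]] :: [X id]] :: [X id]]

5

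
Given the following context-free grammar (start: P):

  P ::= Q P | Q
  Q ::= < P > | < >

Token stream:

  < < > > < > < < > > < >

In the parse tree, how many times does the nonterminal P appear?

[P [Q < [P [Q < >]] >] [P [Q < >] [P [Q < [P [Q < >]] >] [P [Q < >]]]]]

6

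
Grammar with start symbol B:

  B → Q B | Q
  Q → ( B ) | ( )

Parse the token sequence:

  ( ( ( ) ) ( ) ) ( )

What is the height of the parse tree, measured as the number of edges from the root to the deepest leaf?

[B [Q ( [B [Q ( [B [Q ( )]] )] [B [Q ( )]]] )] [B [Q ( )]]]

6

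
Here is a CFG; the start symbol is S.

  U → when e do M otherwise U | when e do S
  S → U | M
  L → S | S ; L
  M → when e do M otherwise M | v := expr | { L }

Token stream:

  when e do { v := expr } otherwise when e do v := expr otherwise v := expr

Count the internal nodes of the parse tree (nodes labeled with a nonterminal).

[S [M when e do [M { [L [S [M v := expr]]] }] otherwise [M when e do [M v := expr] otherwise [M v := expr]]]]

9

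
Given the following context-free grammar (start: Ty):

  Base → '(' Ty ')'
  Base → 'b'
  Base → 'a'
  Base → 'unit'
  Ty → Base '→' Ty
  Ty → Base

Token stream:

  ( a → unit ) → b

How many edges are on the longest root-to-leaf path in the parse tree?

5

[Ty [Base ( [Ty [Base a] → [Ty [Base unit]]] )] → [Ty [Base b]]]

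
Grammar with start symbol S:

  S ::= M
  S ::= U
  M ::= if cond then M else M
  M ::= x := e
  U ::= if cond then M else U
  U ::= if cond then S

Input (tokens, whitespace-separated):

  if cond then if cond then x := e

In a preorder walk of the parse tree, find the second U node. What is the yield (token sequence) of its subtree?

if cond then x := e

[S [U if cond then [S [U if cond then [S [M x := e]]]]]]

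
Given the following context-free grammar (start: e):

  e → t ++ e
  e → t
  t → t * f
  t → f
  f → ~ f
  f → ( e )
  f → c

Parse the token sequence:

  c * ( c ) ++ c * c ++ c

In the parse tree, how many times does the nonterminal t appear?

[e [t [t [f c]] * [f ( [e [t [f c]]] )]] ++ [e [t [t [f c]] * [f c]] ++ [e [t [f c]]]]]

6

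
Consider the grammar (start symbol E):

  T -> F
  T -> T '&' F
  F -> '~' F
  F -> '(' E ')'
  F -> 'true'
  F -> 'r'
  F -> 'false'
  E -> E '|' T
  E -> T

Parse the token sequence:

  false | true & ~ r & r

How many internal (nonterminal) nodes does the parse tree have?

[E [E [T [F false]]] | [T [T [T [F true]] & [F ~ [F r]]] & [F r]]]

11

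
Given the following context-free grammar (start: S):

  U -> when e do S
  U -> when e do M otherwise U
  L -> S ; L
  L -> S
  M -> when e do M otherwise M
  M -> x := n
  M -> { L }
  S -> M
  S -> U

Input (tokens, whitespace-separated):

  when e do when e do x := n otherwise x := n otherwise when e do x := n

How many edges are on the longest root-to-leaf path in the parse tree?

5

[S [U when e do [M when e do [M x := n] otherwise [M x := n]] otherwise [U when e do [S [M x := n]]]]]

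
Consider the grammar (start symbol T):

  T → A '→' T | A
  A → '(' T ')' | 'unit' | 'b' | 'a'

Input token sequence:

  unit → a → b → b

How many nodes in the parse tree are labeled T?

[T [A unit] → [T [A a] → [T [A b] → [T [A b]]]]]

4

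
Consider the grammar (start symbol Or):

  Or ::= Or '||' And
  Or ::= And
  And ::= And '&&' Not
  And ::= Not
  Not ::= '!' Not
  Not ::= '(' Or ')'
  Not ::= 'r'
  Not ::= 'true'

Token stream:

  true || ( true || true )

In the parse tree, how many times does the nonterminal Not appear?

4

[Or [Or [And [Not true]]] || [And [Not ( [Or [Or [And [Not true]]] || [And [Not true]]] )]]]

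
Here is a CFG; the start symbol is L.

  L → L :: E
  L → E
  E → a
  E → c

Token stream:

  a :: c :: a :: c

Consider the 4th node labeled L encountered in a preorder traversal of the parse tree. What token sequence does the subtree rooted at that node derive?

a

[L [L [L [L [E a]] :: [E c]] :: [E a]] :: [E c]]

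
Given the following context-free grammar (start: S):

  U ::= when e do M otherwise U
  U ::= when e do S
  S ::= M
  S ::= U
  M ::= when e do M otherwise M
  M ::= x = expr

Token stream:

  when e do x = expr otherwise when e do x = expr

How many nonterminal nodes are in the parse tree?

6

[S [U when e do [M x = expr] otherwise [U when e do [S [M x = expr]]]]]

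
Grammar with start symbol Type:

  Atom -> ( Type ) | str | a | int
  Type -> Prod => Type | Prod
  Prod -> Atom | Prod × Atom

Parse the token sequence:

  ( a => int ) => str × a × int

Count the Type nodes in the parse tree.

[Type [Prod [Atom ( [Type [Prod [Atom a]] => [Type [Prod [Atom int]]]] )]] => [Type [Prod [Prod [Prod [Atom str]] × [Atom a]] × [Atom int]]]]

4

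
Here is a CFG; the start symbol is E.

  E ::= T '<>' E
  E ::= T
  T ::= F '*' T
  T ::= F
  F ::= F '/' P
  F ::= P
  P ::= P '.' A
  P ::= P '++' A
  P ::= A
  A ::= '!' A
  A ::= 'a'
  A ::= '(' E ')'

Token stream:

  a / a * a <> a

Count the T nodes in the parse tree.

3

[E [T [F [F [P [A a]]] / [P [A a]]] * [T [F [P [A a]]]]] <> [E [T [F [P [A a]]]]]]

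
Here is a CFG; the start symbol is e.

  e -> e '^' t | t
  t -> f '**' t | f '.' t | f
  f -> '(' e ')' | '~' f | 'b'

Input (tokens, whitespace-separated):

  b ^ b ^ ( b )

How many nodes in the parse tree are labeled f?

4

[e [e [e [t [f b]]] ^ [t [f b]]] ^ [t [f ( [e [t [f b]]] )]]]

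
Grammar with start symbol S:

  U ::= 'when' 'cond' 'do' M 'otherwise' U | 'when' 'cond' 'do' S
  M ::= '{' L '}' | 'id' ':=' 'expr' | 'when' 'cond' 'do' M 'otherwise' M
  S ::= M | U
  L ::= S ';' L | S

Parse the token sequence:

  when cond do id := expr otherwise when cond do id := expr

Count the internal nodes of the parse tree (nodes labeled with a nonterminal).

[S [U when cond do [M id := expr] otherwise [U when cond do [S [M id := expr]]]]]

6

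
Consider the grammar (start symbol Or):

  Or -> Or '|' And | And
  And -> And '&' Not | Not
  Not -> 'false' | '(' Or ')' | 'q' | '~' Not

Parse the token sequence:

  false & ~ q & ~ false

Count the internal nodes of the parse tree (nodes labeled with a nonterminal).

9

[Or [And [And [And [Not false]] & [Not ~ [Not q]]] & [Not ~ [Not false]]]]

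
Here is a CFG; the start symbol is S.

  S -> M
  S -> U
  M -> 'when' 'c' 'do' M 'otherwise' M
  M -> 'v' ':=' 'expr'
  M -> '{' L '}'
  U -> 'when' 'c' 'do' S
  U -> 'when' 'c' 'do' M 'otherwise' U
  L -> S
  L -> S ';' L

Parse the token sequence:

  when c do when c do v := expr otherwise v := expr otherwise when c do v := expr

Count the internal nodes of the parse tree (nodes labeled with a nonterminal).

8

[S [U when c do [M when c do [M v := expr] otherwise [M v := expr]] otherwise [U when c do [S [M v := expr]]]]]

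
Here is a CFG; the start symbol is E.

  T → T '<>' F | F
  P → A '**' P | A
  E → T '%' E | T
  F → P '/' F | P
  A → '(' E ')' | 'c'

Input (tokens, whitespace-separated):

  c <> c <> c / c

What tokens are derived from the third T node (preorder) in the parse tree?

[E [T [T [T [F [P [A c]]]] <> [F [P [A c]]]] <> [F [P [A c]] / [F [P [A c]]]]]]

c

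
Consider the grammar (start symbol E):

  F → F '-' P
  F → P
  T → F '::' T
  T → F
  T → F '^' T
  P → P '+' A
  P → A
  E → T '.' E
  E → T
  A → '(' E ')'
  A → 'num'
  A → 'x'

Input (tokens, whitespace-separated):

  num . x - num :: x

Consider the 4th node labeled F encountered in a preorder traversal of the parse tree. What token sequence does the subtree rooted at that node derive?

[E [T [F [P [A num]]]] . [E [T [F [F [P [A x]]] - [P [A num]]] :: [T [F [P [A x]]]]]]]

x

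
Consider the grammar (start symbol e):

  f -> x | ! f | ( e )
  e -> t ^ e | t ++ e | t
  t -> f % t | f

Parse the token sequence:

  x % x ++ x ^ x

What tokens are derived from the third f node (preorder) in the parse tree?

x

[e [t [f x] % [t [f x]]] ++ [e [t [f x]] ^ [e [t [f x]]]]]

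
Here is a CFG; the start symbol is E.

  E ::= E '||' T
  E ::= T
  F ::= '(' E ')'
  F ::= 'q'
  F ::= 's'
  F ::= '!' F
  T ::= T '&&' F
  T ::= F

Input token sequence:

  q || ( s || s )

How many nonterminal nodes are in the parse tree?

12

[E [E [T [F q]]] || [T [F ( [E [E [T [F s]]] || [T [F s]]] )]]]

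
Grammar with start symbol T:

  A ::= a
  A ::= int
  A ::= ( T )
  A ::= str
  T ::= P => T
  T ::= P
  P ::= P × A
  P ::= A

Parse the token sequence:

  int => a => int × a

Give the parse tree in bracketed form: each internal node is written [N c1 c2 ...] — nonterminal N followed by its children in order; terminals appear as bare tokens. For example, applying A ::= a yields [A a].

T
P => T
A => T
int => T
int => P => T
int => A => T
int => a => T
int => a => P
int => a => P × A
int => a => A × A
int => a => int × A
int => a => int × a

[T [P [A int]] => [T [P [A a]] => [T [P [P [A int]] × [A a]]]]]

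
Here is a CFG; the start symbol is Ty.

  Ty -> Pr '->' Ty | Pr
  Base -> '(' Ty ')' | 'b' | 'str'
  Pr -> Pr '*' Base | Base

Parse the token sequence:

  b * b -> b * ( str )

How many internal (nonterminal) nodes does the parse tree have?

[Ty [Pr [Pr [Base b]] * [Base b]] -> [Ty [Pr [Pr [Base b]] * [Base ( [Ty [Pr [Base str]]] )]]]]

13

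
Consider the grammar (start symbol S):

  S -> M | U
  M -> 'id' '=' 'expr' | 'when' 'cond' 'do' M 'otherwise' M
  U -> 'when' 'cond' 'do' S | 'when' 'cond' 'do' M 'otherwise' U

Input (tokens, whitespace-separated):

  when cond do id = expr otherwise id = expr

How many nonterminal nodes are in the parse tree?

[S [M when cond do [M id = expr] otherwise [M id = expr]]]

4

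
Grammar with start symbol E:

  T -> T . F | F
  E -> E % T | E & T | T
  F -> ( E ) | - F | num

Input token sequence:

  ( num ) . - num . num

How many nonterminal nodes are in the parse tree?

[E [T [T [T [F ( [E [T [F num]]] )]] . [F - [F num]]] . [F num]]]

11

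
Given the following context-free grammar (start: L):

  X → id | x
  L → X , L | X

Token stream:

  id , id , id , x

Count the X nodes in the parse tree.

[L [X id] , [L [X id] , [L [X id] , [L [X x]]]]]

4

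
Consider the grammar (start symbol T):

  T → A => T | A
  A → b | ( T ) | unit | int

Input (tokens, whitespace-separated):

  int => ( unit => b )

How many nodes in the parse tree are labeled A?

[T [A int] => [T [A ( [T [A unit] => [T [A b]]] )]]]

4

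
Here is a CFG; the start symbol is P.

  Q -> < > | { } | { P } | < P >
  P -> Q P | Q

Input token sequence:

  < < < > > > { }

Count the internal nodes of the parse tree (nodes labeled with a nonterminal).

[P [Q < [P [Q < [P [Q < >]] >]] >] [P [Q { }]]]

8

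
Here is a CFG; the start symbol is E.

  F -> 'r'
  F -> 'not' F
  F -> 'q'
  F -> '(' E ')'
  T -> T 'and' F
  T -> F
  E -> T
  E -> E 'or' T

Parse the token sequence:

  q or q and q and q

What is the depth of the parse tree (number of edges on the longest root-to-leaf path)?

[E [E [T [F q]]] or [T [T [T [F q]] and [F q]] and [F q]]]

5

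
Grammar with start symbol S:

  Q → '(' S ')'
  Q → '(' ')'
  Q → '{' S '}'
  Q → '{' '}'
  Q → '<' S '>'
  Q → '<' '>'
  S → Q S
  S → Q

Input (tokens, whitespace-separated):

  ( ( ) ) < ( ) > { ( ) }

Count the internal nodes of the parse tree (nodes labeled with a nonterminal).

12

[S [Q ( [S [Q ( )]] )] [S [Q < [S [Q ( )]] >] [S [Q { [S [Q ( )]] }]]]]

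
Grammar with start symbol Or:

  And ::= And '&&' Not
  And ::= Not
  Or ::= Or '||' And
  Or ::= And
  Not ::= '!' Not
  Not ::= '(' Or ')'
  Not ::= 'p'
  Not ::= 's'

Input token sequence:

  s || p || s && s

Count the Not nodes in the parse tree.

[Or [Or [Or [And [Not s]]] || [And [Not p]]] || [And [And [Not s]] && [Not s]]]

4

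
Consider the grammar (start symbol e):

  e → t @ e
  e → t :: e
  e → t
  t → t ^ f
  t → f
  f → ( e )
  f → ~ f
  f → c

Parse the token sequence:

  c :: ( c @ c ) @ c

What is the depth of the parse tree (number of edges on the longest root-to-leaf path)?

[e [t [f c]] :: [e [t [f ( [e [t [f c]] @ [e [t [f c]]]] )]] @ [e [t [f c]]]]]

8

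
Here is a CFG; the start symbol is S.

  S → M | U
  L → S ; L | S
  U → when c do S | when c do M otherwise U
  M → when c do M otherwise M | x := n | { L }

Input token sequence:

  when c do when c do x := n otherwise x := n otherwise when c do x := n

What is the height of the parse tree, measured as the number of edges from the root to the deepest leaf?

5

[S [U when c do [M when c do [M x := n] otherwise [M x := n]] otherwise [U when c do [S [M x := n]]]]]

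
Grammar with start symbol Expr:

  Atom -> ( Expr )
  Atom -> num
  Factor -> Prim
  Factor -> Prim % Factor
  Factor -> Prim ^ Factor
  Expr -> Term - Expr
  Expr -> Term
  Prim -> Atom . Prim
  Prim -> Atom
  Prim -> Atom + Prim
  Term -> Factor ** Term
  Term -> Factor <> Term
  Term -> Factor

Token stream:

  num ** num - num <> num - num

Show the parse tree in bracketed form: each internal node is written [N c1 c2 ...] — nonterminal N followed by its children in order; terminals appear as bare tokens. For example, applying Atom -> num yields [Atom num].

[Expr [Term [Factor [Prim [Atom num]]] ** [Term [Factor [Prim [Atom num]]]]] - [Expr [Term [Factor [Prim [Atom num]]] <> [Term [Factor [Prim [Atom num]]]]] - [Expr [Term [Factor [Prim [Atom num]]]]]]]

Expr
Term - Expr
Factor ** Term - Expr
Prim ** Term - Expr
Atom ** Term - Expr
num ** Term - Expr
num ** Factor - Expr
num ** Prim - Expr
num ** Atom - Expr
num ** num - Expr
num ** num - Term - Expr
num ** num - Factor <> Term - Expr
num ** num - Prim <> Term - Expr
num ** num - Atom <> Term - Expr
num ** num - num <> Term - Expr
num ** num - num <> Factor - Expr
num ** num - num <> Prim - Expr
num ** num - num <> Atom - Expr
num ** num - num <> num - Expr
num ** num - num <> num - Term
num ** num - num <> num - Factor
num ** num - num <> num - Prim
num ** num - num <> num - Atom
num ** num - num <> num - num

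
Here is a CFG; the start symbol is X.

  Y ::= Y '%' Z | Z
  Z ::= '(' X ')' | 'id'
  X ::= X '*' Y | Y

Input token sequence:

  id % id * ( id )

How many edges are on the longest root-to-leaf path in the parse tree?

6

[X [X [Y [Y [Z id]] % [Z id]]] * [Y [Z ( [X [Y [Z id]]] )]]]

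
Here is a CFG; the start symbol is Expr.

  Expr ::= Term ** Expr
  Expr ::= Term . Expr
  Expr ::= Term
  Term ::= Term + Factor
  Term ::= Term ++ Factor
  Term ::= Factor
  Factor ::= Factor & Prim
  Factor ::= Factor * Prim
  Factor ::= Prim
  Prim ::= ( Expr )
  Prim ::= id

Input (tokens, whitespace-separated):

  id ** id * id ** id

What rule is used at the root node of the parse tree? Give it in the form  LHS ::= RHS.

Expr ::= Term ** Expr

[Expr [Term [Factor [Prim id]]] ** [Expr [Term [Factor [Factor [Prim id]] * [Prim id]]] ** [Expr [Term [Factor [Prim id]]]]]]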